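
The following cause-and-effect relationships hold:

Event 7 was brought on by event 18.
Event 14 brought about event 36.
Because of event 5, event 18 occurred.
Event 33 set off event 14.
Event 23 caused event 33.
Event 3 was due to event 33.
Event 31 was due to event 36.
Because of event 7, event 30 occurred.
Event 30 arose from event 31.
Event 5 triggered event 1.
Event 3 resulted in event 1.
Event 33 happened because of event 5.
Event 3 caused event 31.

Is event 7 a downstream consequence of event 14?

No

Event 14 leads to event 36, event 31, event 30; event 7 is not among them.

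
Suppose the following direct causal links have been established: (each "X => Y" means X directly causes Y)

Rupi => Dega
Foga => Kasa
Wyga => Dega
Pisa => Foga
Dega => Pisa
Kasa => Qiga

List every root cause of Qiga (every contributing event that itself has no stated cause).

Tracing upstream from Qiga: Qiga ← Kasa ← Foga ← Pisa ← Dega ← Rupi.
A separate upstream branch: Qiga ← Kasa ← Foga ← Pisa ← Dega ← Wyga.
Each of those chain origins has no stated cause.

Rupi, Wyga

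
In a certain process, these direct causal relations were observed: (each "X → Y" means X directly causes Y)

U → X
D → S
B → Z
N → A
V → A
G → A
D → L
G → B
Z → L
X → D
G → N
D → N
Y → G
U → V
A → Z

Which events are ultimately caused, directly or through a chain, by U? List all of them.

Direct effects: V, X.
2 steps out: D, A.
3 steps out: S, N, Z, L.
Not reachable from it: Y, G, B.

A, D, L, N, S, V, X, Z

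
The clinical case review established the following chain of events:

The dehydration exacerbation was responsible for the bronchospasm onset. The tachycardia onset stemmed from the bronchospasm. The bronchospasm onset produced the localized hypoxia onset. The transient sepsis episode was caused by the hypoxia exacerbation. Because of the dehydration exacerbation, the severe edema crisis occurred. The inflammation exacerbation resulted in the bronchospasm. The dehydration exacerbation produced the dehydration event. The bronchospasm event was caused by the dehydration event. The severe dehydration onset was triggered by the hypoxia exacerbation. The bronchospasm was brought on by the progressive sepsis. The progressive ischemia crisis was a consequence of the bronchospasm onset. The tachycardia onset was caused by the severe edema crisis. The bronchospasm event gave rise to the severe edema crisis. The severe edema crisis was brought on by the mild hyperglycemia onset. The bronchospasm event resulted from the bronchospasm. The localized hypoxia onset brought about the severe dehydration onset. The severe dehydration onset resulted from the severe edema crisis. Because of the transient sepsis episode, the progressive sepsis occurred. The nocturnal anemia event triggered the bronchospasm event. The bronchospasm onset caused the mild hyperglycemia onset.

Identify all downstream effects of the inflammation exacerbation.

the bronchospasm, the bronchospasm event, the severe dehydration onset, the severe edema crisis, the tachycardia onset

Direct effects: the bronchospasm.
2 steps out: the bronchospasm event, the tachycardia onset.
3 steps out: the severe edema crisis.
4 steps out: the severe dehydration onset.
Not reachable from it: the hypoxia exacerbation, the dehydration exacerbation, the bronchospasm onset, the progressive ischemia crisis, the localized hypoxia onset, the nocturnal anemia event, the transient sepsis episode, the dehydration event, the mild hyperglycemia onset, the progressive sepsis.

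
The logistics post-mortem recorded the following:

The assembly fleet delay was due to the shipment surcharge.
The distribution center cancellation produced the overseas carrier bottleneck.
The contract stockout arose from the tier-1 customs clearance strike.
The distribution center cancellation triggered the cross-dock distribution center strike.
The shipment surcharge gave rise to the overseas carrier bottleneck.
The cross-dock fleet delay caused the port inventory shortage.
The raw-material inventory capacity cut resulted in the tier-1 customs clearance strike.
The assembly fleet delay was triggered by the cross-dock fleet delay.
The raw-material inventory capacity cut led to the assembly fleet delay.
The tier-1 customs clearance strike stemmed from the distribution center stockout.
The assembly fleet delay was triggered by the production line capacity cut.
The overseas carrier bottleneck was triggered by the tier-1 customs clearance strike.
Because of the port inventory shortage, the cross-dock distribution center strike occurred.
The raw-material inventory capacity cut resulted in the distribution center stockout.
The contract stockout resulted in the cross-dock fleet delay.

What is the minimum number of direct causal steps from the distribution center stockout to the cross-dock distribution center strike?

Shortest chain: the distribution center stockout → the tier-1 customs clearance strike → the contract stockout → the cross-dock fleet delay → the port inventory shortage → the cross-dock distribution center strike.

5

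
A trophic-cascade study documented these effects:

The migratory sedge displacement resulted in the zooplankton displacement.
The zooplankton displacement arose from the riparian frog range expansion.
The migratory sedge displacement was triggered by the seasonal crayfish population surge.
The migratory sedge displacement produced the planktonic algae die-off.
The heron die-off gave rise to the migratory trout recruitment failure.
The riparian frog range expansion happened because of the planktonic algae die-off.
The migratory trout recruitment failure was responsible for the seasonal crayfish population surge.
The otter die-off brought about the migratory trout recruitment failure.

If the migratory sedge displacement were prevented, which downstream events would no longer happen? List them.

the planktonic algae die-off, the riparian frog range expansion, the zooplankton displacement

Downstream of the migratory sedge displacement: the planktonic algae die-off, the riparian frog range expansion, the zooplankton displacement.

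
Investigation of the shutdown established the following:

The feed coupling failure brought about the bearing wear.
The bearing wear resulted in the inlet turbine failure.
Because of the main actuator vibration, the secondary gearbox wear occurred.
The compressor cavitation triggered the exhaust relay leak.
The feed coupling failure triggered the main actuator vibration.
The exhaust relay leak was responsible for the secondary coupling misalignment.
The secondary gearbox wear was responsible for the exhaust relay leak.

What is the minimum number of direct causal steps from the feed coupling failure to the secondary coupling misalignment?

4

Shortest chain: the feed coupling failure → the main actuator vibration → the secondary gearbox wear → the exhaust relay leak → the secondary coupling misalignment.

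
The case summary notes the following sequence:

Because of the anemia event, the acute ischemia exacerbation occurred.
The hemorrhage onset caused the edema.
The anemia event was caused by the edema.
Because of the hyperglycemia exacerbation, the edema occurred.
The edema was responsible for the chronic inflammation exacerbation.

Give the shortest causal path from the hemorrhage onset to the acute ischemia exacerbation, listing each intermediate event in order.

the hemorrhage onset → the edema
the edema → the anemia event
the anemia event → the acute ischemia exacerbation
Length: 3 steps.

the hemorrhage onset → the edema → the anemia event → the acute ischemia exacerbation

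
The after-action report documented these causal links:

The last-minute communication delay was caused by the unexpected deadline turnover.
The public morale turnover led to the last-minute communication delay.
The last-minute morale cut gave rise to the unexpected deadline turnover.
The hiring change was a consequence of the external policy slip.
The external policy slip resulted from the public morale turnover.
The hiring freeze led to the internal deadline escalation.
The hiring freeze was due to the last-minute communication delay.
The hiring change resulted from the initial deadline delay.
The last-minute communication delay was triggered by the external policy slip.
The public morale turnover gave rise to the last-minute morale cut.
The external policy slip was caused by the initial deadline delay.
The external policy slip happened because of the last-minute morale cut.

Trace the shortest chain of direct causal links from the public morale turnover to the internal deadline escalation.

the public morale turnover → the last-minute communication delay → the hiring freeze → the internal deadline escalation

the public morale turnover → the last-minute communication delay
the last-minute communication delay → the hiring freeze
the hiring freeze → the internal deadline escalation
Length: 3 steps.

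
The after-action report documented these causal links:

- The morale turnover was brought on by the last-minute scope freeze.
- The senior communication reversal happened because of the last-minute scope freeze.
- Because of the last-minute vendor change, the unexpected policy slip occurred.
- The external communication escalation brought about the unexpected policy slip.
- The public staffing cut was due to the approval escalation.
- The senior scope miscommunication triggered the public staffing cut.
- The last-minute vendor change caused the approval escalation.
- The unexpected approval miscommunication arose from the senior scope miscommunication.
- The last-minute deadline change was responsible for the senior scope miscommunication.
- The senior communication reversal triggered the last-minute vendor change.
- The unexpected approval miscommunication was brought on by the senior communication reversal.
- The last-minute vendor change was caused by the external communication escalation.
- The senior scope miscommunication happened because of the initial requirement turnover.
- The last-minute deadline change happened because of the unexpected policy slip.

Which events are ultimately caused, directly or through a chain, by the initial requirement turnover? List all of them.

the public staffing cut, the senior scope miscommunication, the unexpected approval miscommunication

Direct effects: the senior scope miscommunication.
2 steps out: the public staffing cut, the unexpected approval miscommunication.
Not reachable from it: the last-minute scope freeze, the senior communication reversal, the external communication escalation, the last-minute vendor change, the unexpected policy slip, the last-minute deadline change, the morale turnover, the approval escalation.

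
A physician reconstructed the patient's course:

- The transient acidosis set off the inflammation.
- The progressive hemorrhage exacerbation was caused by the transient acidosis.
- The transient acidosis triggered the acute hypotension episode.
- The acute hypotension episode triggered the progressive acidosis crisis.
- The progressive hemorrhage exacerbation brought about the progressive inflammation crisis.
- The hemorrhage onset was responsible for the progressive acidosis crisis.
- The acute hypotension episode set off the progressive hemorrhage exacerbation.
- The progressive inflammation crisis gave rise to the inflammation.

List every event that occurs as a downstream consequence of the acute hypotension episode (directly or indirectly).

the inflammation, the progressive acidosis crisis, the progressive hemorrhage exacerbation, the progressive inflammation crisis

Direct effects: the progressive hemorrhage exacerbation, the progressive acidosis crisis.
2 steps out: the progressive inflammation crisis.
3 steps out: the inflammation.
Not reachable from it: the transient acidosis, the hemorrhage onset.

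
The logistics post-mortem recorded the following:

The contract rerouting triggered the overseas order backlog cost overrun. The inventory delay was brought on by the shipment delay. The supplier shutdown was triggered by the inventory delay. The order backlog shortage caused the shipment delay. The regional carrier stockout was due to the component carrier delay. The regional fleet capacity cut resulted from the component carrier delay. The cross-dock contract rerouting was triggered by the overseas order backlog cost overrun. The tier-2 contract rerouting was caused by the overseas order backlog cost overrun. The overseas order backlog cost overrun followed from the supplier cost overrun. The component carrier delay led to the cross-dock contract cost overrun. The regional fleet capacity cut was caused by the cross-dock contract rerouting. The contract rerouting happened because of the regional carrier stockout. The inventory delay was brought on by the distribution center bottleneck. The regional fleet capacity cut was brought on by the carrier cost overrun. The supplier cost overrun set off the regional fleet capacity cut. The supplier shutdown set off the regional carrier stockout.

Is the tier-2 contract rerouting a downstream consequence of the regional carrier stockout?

There is a causal chain: the regional carrier stockout → the contract rerouting → the overseas order backlog cost overrun → the tier-2 contract rerouting.

Yes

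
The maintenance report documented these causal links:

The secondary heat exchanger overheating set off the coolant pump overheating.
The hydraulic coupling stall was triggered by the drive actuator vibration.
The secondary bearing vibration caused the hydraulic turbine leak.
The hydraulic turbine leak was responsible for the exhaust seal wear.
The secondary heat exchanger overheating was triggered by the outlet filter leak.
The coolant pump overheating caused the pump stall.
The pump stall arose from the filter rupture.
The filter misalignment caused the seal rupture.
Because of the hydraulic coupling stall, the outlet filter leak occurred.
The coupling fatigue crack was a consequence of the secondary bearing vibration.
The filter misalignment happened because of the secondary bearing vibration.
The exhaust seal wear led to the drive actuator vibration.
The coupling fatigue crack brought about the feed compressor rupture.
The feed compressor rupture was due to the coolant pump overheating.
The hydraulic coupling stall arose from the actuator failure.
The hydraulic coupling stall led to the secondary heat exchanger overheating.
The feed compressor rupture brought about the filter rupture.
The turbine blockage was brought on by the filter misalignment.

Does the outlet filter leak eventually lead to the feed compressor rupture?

There is a causal chain: the outlet filter leak → the secondary heat exchanger overheating → the coolant pump overheating → the feed compressor rupture.

Yes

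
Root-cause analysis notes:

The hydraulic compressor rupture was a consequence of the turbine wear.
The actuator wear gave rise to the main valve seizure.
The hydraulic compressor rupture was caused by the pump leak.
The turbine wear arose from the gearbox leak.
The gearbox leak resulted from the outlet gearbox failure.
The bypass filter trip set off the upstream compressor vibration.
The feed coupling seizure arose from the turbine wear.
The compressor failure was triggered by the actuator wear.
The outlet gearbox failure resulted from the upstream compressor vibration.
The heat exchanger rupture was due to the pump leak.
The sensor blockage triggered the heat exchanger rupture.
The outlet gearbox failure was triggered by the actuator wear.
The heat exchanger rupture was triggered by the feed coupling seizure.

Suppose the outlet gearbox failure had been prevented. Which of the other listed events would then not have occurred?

Downstream of the outlet gearbox failure: the gearbox leak, the turbine wear, the feed coupling seizure, the hydraulic compressor rupture, the heat exchanger rupture.
Of those, still caused via another path: the hydraulic compressor rupture, the heat exchanger rupture.
The remainder have no surviving cause.

the feed coupling seizure, the gearbox leak, the turbine wear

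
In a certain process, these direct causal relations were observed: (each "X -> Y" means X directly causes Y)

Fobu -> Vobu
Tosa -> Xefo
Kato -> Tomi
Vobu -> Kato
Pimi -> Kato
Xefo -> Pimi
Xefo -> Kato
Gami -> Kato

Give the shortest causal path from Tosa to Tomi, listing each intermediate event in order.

Tosa → Xefo
Xefo → Kato
Kato → Tomi
Length: 3 steps.

Tosa → Xefo → Kato → Tomi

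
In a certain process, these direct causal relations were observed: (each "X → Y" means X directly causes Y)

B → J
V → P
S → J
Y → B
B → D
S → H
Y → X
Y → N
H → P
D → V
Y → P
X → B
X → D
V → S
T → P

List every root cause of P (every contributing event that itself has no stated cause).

T, Y

Tracing upstream from P: P ← T.
A separate upstream branch: P ← Y.
Each of those chain origins has no stated cause.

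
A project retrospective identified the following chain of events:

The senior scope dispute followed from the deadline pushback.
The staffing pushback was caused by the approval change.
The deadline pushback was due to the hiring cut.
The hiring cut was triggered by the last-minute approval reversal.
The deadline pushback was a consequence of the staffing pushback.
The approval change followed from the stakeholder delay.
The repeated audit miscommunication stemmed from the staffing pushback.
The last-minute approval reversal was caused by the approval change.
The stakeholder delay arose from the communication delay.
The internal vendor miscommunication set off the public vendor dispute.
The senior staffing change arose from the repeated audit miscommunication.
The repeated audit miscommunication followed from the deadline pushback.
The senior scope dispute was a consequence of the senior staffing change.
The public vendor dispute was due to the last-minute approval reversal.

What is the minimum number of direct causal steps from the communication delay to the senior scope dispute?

Shortest chain: the communication delay → the stakeholder delay → the approval change → the staffing pushback → the deadline pushback → the senior scope dispute.

5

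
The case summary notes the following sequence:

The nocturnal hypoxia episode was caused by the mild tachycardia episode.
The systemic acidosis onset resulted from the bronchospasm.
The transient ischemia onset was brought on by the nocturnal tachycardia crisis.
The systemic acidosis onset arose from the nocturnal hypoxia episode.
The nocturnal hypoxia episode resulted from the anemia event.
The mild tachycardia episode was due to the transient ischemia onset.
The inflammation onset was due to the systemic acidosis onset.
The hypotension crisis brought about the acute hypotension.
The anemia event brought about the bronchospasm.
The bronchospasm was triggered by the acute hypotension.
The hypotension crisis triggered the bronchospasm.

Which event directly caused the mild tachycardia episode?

the transient ischemia onset

Upstream contributors include the nocturnal tachycardia crisis, but only the transient ischemia onset feeds directly into the mild tachycardia episode.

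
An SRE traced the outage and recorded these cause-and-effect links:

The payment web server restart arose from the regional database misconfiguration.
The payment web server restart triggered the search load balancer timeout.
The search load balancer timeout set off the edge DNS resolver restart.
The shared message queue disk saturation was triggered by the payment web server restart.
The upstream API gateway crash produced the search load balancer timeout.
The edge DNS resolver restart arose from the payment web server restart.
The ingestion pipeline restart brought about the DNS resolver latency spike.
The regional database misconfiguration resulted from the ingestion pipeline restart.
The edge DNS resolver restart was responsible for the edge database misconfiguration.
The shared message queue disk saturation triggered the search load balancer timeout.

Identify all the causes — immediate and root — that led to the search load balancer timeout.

Immediate causes of the search load balancer timeout: the upstream API gateway crash, the payment web server restart, the shared message queue disk saturation.
Further upstream: the ingestion pipeline restart, the regional database misconfiguration.

the ingestion pipeline restart, the payment web server restart, the regional database misconfiguration, the shared message queue disk saturation, the upstream API gateway crash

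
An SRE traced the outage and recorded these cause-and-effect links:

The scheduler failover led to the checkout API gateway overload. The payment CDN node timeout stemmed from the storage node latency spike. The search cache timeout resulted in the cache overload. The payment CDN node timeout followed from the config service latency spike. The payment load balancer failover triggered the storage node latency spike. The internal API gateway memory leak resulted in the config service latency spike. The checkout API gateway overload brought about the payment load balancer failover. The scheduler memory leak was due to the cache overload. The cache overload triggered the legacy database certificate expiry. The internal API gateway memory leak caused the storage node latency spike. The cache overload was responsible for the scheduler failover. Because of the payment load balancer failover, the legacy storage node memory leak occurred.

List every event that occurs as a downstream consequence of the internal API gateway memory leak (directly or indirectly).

the config service latency spike, the payment CDN node timeout, the storage node latency spike

Direct effects: the storage node latency spike, the config service latency spike.
2 steps out: the payment CDN node timeout.
Not reachable from it: the search cache timeout, the cache overload, the scheduler memory leak, the scheduler failover, the checkout API gateway overload, the payment load balancer failover, the legacy database certificate expiry, the legacy storage node memory leak.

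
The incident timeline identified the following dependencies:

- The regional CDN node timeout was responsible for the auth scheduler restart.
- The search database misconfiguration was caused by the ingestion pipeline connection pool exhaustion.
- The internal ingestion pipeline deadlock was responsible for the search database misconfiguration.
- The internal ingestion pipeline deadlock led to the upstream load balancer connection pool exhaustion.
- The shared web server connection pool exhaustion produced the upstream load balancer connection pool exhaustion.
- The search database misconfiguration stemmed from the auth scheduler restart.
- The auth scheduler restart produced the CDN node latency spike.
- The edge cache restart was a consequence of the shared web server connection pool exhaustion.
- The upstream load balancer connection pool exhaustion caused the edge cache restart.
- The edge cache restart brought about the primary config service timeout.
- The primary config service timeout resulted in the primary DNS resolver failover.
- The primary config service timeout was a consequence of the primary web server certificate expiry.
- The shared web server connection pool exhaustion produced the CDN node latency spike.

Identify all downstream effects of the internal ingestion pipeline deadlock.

the edge cache restart, the primary DNS resolver failover, the primary config service timeout, the search database misconfiguration, the upstream load balancer connection pool exhaustion

Direct effects: the upstream load balancer connection pool exhaustion, the search database misconfiguration.
2 steps out: the edge cache restart.
3 steps out: the primary config service timeout.
4 steps out: the primary DNS resolver failover.
Not reachable from it: the regional CDN node timeout, the primary web server certificate expiry, the shared web server connection pool exhaustion, the auth scheduler restart, the CDN node latency spike, the ingestion pipeline connection pool exhaustion.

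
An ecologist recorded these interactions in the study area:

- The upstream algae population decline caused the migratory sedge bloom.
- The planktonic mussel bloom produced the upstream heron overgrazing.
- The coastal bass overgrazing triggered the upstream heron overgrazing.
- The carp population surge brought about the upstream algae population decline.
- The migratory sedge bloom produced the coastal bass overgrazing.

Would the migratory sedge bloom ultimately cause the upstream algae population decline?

The migratory sedge bloom leads to the coastal bass overgrazing, the upstream heron overgrazing; the upstream algae population decline is not among them.

No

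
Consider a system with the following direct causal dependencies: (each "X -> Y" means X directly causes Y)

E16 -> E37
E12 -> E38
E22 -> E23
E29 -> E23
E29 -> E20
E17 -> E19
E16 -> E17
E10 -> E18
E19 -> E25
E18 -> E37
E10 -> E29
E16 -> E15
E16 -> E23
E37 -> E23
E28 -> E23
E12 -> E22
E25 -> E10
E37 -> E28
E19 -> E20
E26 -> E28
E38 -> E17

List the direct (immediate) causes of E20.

E19, E29

Upstream contributors include E16, E12, E38, E17, E25, E10, but only E19, E29 feed directly into E20.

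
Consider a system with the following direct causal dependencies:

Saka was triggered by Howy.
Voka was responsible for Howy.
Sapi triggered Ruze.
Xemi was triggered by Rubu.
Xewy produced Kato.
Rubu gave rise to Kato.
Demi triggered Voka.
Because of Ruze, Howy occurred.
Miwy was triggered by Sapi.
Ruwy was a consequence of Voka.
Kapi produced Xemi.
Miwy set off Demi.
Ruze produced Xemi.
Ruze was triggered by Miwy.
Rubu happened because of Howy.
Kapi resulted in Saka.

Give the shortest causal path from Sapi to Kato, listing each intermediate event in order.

Sapi → Ruze → Howy → Rubu → Kato

Sapi → Ruze
Ruze → Howy
Howy → Rubu
Rubu → Kato
Length: 4 steps.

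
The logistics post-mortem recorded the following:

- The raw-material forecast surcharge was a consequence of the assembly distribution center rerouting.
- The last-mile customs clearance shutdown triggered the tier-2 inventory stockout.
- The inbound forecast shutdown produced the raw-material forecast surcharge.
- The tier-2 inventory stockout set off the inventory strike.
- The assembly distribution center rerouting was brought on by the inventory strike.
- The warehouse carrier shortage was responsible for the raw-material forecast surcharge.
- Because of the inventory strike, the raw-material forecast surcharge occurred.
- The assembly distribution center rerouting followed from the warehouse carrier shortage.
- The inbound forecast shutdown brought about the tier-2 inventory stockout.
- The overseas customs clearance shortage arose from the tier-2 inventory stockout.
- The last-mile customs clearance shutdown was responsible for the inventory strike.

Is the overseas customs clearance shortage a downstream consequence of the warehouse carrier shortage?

No

The warehouse carrier shortage leads to the assembly distribution center rerouting, the raw-material forecast surcharge; the overseas customs clearance shortage is not among them.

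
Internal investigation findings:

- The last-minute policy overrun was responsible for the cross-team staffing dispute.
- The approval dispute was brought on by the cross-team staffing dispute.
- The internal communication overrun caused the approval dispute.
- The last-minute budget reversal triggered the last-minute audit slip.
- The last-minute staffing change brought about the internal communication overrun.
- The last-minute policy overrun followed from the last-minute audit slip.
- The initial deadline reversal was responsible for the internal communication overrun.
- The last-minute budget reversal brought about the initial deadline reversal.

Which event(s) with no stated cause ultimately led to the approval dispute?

Tracing upstream from the approval dispute: the approval dispute ← the internal communication overrun ← the initial deadline reversal ← the last-minute budget reversal.
A separate upstream branch: the approval dispute ← the internal communication overrun ← the last-minute staffing change.
Each of those chain origins has no stated cause.

the last-minute budget reversal, the last-minute staffing change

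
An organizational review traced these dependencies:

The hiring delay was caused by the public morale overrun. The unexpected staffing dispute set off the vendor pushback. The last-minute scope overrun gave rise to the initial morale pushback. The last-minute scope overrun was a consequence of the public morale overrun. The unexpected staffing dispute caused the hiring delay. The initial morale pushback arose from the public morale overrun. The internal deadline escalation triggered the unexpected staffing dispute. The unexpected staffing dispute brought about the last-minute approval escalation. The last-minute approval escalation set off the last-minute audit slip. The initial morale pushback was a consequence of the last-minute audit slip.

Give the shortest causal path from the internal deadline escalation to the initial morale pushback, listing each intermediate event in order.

the internal deadline escalation → the unexpected staffing dispute → the last-minute approval escalation → the last-minute audit slip → the initial morale pushback

the internal deadline escalation → the unexpected staffing dispute
the unexpected staffing dispute → the last-minute approval escalation
the last-minute approval escalation → the last-minute audit slip
the last-minute audit slip → the initial morale pushback
Length: 4 steps.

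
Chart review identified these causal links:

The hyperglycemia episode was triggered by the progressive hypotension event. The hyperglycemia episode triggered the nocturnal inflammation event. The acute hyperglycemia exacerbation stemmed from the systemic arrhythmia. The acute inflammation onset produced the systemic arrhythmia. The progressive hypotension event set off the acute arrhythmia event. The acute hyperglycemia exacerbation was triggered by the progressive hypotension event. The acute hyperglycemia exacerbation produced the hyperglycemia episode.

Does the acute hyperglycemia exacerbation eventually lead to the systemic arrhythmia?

The acute hyperglycemia exacerbation leads to the hyperglycemia episode, the nocturnal inflammation event; the systemic arrhythmia is not among them.

No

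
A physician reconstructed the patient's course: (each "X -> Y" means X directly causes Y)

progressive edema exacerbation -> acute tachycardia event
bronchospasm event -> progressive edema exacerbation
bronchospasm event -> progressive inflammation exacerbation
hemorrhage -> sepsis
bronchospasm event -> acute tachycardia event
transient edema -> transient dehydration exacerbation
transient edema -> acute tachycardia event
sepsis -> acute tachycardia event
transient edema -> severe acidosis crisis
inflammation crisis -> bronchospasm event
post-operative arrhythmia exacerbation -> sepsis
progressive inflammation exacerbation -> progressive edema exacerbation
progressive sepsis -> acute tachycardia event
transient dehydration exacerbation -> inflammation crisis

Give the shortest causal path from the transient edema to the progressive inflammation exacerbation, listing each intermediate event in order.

the transient edema → the transient dehydration exacerbation
the transient dehydration exacerbation → the inflammation crisis
the inflammation crisis → the bronchospasm event
the bronchospasm event → the progressive inflammation exacerbation
Length: 4 steps.

the transient edema → the transient dehydration exacerbation → the inflammation crisis → the bronchospasm event → the progressive inflammation exacerbation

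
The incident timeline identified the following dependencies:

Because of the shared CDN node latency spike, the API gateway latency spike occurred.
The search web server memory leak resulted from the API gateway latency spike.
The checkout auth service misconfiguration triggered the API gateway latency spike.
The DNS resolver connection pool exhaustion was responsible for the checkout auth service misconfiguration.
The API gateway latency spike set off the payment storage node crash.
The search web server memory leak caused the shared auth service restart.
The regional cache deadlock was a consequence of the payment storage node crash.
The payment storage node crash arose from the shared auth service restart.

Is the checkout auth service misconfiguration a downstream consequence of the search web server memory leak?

No

The search web server memory leak leads to the shared auth service restart, the payment storage node crash, the regional cache deadlock; the checkout auth service misconfiguration is not among them.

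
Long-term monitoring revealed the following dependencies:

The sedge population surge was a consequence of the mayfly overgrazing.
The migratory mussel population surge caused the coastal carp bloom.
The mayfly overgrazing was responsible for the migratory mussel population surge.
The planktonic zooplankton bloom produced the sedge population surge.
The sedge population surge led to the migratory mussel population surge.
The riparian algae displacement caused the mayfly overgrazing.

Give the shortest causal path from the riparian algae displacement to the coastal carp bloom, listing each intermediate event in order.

the riparian algae displacement → the mayfly overgrazing
the mayfly overgrazing → the migratory mussel population surge
the migratory mussel population surge → the coastal carp bloom
Length: 3 steps.

the riparian algae displacement → the mayfly overgrazing → the migratory mussel population surge → the coastal carp bloom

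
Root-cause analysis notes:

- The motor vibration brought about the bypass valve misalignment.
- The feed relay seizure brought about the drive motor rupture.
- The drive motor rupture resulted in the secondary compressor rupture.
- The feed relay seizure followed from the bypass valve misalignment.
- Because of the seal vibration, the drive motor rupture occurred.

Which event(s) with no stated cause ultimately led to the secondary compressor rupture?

the motor vibration, the seal vibration

Tracing upstream from the secondary compressor rupture: the secondary compressor rupture ← the drive motor rupture ← the feed relay seizure ← the bypass valve misalignment ← the motor vibration.
A separate upstream branch: the secondary compressor rupture ← the drive motor rupture ← the seal vibration.
Each of those chain origins has no stated cause.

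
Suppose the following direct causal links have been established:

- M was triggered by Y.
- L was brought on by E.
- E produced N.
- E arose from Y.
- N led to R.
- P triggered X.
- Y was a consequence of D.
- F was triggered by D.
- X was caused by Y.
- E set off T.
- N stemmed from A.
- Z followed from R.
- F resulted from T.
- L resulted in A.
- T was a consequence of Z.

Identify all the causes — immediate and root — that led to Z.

Immediate cause of Z: R.
Further upstream: D, Y, E, L, A, N.

A, D, E, L, N, R, Y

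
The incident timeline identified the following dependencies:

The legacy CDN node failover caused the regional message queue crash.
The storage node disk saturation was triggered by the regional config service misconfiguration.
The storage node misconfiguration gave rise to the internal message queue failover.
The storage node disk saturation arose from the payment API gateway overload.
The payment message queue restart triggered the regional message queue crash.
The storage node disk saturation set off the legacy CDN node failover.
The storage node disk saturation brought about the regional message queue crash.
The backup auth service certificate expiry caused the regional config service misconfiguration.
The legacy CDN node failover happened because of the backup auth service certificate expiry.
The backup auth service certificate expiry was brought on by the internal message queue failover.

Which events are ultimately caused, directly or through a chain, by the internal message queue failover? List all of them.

Direct effects: the backup auth service certificate expiry.
2 steps out: the regional config service misconfiguration, the legacy CDN node failover.
3 steps out: the storage node disk saturation, the regional message queue crash.
Not reachable from it: the storage node misconfiguration, the payment API gateway overload, the payment message queue restart.

the backup auth service certificate expiry, the legacy CDN node failover, the regional config service misconfiguration, the regional message queue crash, the storage node disk saturation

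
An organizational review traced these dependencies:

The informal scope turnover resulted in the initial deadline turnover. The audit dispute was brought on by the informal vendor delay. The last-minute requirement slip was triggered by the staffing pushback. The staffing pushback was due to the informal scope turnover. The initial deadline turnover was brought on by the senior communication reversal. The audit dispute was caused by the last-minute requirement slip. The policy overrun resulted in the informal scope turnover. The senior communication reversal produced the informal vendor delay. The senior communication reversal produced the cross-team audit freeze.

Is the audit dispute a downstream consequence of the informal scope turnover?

There is a causal chain: the informal scope turnover → the staffing pushback → the last-minute requirement slip → the audit dispute.

Yes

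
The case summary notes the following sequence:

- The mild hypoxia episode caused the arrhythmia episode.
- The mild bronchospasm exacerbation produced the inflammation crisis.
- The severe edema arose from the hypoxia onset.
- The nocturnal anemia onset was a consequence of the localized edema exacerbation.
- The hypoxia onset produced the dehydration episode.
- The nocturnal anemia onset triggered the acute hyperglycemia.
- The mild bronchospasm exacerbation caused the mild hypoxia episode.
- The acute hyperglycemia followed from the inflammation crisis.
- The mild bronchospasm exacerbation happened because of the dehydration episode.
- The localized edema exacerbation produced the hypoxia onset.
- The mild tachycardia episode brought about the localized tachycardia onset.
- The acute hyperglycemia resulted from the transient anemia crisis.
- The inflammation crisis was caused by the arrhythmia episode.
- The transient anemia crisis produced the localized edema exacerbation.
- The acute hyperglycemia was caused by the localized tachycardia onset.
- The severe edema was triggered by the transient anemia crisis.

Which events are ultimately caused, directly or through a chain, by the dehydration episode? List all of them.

Direct effects: the mild bronchospasm exacerbation.
2 steps out: the mild hypoxia episode, the inflammation crisis.
3 steps out: the arrhythmia episode, the acute hyperglycemia.
Not reachable from it: the transient anemia crisis, the localized edema exacerbation, the mild tachycardia episode, the hypoxia onset, the nocturnal anemia onset, the severe edema, the localized tachycardia onset.

the acute hyperglycemia, the arrhythmia episode, the inflammation crisis, the mild bronchospasm exacerbation, the mild hypoxia episode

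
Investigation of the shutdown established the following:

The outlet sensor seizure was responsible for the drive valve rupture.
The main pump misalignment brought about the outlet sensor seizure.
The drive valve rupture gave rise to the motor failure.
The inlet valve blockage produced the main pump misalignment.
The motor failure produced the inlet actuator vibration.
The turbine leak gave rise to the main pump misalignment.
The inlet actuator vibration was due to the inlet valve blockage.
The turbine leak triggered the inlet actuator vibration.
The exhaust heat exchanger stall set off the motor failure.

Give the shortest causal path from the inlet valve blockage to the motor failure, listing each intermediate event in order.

the inlet valve blockage → the main pump misalignment → the outlet sensor seizure → the drive valve rupture → the motor failure

the inlet valve blockage → the main pump misalignment
the main pump misalignment → the outlet sensor seizure
the outlet sensor seizure → the drive valve rupture
the drive valve rupture → the motor failure
Length: 4 steps.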